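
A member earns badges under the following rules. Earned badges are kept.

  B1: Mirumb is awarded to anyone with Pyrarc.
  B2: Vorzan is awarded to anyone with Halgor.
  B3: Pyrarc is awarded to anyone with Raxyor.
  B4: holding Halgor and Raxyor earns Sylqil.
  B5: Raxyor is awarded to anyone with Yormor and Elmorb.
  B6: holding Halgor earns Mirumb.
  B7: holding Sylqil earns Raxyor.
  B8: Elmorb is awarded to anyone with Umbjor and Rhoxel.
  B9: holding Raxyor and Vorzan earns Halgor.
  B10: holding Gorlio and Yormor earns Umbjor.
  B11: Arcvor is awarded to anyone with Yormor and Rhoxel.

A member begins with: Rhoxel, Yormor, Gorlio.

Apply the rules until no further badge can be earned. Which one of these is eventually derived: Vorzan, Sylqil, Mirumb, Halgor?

Mirumb

With Gorlio and Yormor, Umbjor is earned (B10).
With Umbjor and Rhoxel, Elmorb is earned (B8).
With Yormor and Elmorb, Raxyor is earned (B5).
With Raxyor, Pyrarc is earned (B3).
With Pyrarc, Mirumb is earned (B1).
Halgor would need Raxyor and Vorzan (B9), but Vorzan is never earned. Vorzan would need Halgor (B2), but Halgor is never earned. Sylqil would need Halgor and Raxyor (B4), but Halgor is never earned.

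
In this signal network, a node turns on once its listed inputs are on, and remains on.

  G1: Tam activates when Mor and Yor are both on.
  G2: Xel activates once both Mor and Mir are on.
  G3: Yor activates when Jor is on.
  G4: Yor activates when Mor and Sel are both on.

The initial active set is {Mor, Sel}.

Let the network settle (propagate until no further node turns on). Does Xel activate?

No

Xel would need Mor and Mir (G2), but Mir never turns on.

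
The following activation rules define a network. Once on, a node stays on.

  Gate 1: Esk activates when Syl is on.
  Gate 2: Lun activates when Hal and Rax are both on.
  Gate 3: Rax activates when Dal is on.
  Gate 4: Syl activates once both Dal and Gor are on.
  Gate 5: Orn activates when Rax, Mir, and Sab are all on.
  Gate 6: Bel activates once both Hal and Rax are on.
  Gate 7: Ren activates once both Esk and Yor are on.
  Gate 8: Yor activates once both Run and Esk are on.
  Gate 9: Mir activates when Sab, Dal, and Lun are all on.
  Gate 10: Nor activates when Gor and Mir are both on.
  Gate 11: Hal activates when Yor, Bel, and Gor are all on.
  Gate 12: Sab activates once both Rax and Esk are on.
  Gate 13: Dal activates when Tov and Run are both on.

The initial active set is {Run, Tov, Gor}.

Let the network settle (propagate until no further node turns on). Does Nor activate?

No

Nor would need Gor and Mir (Gate 10), but Mir never turns on.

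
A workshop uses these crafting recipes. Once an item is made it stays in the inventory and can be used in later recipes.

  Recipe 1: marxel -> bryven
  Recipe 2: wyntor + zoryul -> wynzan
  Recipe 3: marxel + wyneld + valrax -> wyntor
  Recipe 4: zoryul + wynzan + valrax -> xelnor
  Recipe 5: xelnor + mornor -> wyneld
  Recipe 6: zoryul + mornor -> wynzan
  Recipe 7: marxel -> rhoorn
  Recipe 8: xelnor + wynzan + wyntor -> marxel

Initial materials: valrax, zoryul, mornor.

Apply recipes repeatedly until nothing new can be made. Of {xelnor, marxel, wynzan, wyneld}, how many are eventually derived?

zoryul + mornor -> wynzan (Recipe 6).
zoryul + wynzan + valrax -> xelnor (Recipe 4).
xelnor + mornor -> wyneld (Recipe 5).
xelnor: reached.
marxel would need xelnor, wynzan, and wyntor (Recipe 8), but wyntor is never obtained.
wynzan: reached.
wyneld: reached.
Reached: xelnor, wynzan, and wyneld — 3 of the 4.

3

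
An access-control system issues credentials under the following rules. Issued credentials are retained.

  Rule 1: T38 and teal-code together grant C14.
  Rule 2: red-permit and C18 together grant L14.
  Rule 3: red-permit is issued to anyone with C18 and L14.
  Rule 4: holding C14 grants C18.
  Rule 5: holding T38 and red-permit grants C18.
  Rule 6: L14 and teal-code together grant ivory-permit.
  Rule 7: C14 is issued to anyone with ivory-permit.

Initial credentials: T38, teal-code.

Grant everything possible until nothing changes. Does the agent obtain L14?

L14 would need red-permit and C18 (Rule 2), but red-permit is never granted.

No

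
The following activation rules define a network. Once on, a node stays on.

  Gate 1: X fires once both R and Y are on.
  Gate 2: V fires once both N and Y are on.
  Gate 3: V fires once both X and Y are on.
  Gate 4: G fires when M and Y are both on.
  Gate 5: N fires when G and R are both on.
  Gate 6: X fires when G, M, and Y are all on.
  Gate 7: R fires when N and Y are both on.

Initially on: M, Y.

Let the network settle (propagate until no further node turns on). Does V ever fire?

M and Y are on, so G fires (Gate 4).
G, M, and Y are on, so X fires (Gate 6).
X and Y are on, so V fires (Gate 3).

Yes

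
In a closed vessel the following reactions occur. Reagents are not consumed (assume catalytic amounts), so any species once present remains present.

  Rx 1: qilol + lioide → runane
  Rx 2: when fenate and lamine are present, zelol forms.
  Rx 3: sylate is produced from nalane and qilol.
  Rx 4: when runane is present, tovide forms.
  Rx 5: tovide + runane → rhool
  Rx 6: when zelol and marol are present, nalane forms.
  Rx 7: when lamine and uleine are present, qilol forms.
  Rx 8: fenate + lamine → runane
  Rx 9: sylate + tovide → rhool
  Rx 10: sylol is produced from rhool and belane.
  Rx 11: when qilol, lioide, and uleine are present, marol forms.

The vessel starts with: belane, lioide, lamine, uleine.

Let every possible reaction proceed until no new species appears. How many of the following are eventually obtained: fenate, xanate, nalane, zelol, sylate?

0

No rule produces fenate, and it is not given.
No rule produces xanate, and it is not given.
nalane would need zelol and marol (Rx 6), but zelol never forms.
zelol would need fenate and lamine (Rx 2), but fenate never forms.
sylate would need nalane and qilol (Rx 3), but nalane never forms.
None of the 5 are reached.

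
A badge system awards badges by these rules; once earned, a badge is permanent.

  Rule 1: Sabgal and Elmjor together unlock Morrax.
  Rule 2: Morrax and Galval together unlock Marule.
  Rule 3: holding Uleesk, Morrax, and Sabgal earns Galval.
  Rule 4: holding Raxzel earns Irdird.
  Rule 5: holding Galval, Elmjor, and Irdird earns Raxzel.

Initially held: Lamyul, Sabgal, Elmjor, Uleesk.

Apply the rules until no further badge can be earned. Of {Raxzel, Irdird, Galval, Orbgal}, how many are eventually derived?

1

With Sabgal and Elmjor, Morrax is earned (Rule 1).
With Uleesk, Morrax, and Sabgal, Galval is earned (Rule 3).
Raxzel would need Galval, Elmjor, and Irdird (Rule 5), but Irdird is never earned.
Irdird would need Raxzel (Rule 4), but Raxzel is never earned.
Galval: reached.
No rule produces Orbgal, and it is not given.
Reached: Galval — 1 of the 4.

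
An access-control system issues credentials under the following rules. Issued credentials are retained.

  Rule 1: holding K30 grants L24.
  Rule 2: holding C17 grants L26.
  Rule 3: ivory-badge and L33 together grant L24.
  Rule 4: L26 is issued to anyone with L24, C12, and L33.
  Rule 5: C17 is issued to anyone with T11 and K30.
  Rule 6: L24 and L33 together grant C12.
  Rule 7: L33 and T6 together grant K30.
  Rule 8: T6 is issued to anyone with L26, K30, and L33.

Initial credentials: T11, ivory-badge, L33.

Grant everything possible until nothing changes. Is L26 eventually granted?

Holding ivory-badge and L33 grants L24 (Rule 3).
Holding L24 and L33 grants C12 (Rule 6).
Holding L24, C12, and L33 grants L26 (Rule 4).

Yes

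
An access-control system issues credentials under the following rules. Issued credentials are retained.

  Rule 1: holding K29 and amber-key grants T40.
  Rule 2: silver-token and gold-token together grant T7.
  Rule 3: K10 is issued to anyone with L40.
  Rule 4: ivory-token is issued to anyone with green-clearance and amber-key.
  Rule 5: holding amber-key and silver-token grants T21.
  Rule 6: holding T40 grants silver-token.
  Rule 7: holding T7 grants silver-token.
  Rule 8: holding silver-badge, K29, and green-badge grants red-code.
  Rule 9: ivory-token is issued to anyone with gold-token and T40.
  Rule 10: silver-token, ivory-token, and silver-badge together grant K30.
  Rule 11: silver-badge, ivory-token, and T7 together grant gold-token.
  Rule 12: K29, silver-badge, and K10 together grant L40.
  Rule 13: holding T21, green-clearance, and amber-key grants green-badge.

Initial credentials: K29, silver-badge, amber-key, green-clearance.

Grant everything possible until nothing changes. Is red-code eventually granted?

Yes

Holding K29 and amber-key grants T40 (Rule 1).
Holding T40 grants silver-token (Rule 6).
Holding amber-key and silver-token grants T21 (Rule 5).
Holding T21, green-clearance, and amber-key grants green-badge (Rule 13).
Holding silver-badge, K29, and green-badge grants red-code (Rule 8).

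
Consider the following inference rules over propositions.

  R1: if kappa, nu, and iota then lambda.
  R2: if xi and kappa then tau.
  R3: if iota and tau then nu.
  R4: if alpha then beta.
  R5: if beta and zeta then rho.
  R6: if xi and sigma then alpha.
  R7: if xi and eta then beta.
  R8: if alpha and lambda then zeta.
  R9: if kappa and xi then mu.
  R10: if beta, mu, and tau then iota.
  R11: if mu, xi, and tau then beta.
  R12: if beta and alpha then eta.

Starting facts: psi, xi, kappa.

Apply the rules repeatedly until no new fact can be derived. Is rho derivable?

No

rho would need beta and zeta (R5), but zeta is never established.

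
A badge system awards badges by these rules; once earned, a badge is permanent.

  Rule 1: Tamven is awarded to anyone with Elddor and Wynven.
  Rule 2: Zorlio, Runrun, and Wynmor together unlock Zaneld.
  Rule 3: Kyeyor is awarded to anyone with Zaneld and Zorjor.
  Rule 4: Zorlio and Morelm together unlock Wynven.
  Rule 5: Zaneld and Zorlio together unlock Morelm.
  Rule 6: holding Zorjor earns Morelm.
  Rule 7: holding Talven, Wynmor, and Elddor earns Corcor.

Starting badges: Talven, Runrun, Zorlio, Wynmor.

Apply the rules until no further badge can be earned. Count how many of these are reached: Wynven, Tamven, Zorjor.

With Zorlio, Runrun, and Wynmor, Zaneld is earned (Rule 2).
With Zaneld and Zorlio, Morelm is earned (Rule 5).
With Zorlio and Morelm, Wynven is earned (Rule 4).
Wynven: reached.
Tamven would need Elddor and Wynven (Rule 1), but Elddor is never earned.
No rule produces Zorjor, and it is not given.
Reached: Wynven — 1 of the 3.

1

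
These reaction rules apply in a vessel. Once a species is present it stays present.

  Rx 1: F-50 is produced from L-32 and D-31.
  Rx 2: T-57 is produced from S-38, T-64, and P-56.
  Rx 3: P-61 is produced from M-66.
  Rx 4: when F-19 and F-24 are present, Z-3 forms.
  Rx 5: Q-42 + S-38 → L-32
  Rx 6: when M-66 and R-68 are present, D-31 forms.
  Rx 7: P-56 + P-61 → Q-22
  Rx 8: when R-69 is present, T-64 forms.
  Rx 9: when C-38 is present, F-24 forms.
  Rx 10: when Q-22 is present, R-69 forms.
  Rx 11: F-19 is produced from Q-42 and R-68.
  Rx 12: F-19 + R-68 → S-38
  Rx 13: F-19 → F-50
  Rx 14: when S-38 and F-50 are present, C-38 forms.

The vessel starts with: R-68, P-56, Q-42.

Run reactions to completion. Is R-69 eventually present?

R-69 would need Q-22 (Rx 10), but Q-22 never forms.

No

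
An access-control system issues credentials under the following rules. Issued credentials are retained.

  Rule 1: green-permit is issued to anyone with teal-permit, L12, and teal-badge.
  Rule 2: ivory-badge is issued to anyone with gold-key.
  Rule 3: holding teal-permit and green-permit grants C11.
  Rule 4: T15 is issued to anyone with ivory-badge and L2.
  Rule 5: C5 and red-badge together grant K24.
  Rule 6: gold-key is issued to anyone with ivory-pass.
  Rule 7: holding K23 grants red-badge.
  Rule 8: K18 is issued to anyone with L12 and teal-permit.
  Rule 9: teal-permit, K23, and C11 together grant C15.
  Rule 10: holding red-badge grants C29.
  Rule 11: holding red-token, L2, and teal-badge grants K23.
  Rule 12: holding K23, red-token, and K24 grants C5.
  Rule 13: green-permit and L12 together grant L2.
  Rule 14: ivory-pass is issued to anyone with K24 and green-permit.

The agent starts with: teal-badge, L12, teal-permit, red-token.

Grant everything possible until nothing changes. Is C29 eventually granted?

Holding teal-permit, L12, and teal-badge grants green-permit (Rule 1).
Holding green-permit and L12 grants L2 (Rule 13).
Holding red-token, L2, and teal-badge grants K23 (Rule 11).
Holding K23 grants red-badge (Rule 7).
Holding red-badge grants C29 (Rule 10).

Yes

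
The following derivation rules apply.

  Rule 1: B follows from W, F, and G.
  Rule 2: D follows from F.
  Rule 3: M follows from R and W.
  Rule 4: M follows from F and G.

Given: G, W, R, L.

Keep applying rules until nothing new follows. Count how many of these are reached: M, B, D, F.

1

R and W hold, so M follows (Rule 3).
M: reached.
B would need W, F, and G (Rule 1), but F is never established.
D would need F (Rule 2), but F is never established.
No rule produces F, and it is not given.
Reached: M — 1 of the 4.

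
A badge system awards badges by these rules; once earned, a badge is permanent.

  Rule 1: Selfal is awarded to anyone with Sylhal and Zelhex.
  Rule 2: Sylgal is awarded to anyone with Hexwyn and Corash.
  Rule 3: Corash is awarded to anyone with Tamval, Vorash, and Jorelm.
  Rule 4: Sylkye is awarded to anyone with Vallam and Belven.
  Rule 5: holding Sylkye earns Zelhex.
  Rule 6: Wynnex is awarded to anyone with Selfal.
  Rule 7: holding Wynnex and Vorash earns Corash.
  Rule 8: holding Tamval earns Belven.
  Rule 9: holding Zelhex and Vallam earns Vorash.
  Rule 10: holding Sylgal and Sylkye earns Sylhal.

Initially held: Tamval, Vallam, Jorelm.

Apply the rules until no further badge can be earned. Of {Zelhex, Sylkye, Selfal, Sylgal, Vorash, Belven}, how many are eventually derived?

4

With Tamval, Belven is earned (Rule 8).
With Vallam and Belven, Sylkye is earned (Rule 4).
With Sylkye, Zelhex is earned (Rule 5).
With Zelhex and Vallam, Vorash is earned (Rule 9).
Zelhex: reached.
Sylkye: reached.
Selfal would need Sylhal and Zelhex (Rule 1), but Sylhal is never earned.
Sylgal would need Hexwyn and Corash (Rule 2), but Hexwyn is never earned.
Vorash: reached.
Belven: reached.
Reached: Zelhex, Sylkye, Vorash, and Belven — 4 of the 6.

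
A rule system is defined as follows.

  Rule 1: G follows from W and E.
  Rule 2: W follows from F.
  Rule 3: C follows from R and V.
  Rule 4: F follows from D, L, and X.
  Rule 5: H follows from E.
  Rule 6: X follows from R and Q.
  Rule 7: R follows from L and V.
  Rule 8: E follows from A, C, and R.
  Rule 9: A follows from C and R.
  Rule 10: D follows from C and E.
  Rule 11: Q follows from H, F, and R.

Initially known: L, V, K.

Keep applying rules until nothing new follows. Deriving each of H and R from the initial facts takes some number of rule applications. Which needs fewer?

R: L and V hold, so R follows (Rule 7). [1 rule application]
H: From L and V, Rule 7 gives R. R and V hold, so C follows (Rule 3). C and R hold, so A follows (Rule 9). A, C, and R hold, so E follows (Rule 8). E holds, so H follows (Rule 5). [5 rule applications]
R needs fewer.

R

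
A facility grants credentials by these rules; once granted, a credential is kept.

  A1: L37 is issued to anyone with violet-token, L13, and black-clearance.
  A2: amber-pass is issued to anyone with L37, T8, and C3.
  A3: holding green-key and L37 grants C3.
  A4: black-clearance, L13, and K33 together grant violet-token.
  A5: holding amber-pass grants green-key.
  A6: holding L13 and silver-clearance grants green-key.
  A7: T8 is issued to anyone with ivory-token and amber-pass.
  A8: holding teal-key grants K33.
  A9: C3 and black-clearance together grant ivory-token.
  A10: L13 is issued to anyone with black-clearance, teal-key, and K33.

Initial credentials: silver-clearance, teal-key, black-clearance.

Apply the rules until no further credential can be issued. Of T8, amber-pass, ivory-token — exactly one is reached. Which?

Holding teal-key grants K33 (A8).
Holding black-clearance, teal-key, and K33 grants L13 (A10).
Holding L13 and silver-clearance grants green-key (A6).
Holding black-clearance, L13, and K33 grants violet-token (A4).
Holding violet-token, L13, and black-clearance grants L37 (A1).
Holding green-key and L37 grants C3 (A3).
Holding C3 and black-clearance grants ivory-token (A9).
amber-pass would need L37, T8, and C3 (A2), but T8 is never granted. T8 would need ivory-token and amber-pass (A7), but amber-pass is never granted.

ivory-token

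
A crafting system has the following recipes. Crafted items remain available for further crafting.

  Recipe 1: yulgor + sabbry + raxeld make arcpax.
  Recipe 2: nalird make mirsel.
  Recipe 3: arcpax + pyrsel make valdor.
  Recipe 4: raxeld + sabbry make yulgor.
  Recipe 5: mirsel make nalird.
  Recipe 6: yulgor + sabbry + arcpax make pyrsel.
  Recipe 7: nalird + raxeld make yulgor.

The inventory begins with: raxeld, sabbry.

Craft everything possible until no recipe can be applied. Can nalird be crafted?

No

nalird would need mirsel (Recipe 5), but mirsel is never obtained.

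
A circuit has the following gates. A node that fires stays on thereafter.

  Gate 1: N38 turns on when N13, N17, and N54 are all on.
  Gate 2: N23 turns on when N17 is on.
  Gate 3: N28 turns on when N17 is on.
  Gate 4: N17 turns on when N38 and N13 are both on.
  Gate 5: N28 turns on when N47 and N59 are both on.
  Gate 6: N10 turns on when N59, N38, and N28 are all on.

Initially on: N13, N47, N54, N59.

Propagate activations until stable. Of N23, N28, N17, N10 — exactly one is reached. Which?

N28

Gate 5: N47 and N59 on → N28 on.
N17 would need N38 and N13 (Gate 4), but N38 never turns on. N10 would need N59, N38, and N28 (Gate 6), but N38 never turns on. N23 would need N17 (Gate 2), but N17 never turns on.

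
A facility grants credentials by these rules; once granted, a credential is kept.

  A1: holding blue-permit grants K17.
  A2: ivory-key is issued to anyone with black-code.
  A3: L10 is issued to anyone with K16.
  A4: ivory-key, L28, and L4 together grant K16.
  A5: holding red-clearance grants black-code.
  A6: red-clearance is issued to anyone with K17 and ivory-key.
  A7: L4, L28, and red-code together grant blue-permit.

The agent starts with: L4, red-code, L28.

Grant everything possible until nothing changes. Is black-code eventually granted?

No

black-code would need red-clearance (A5), but red-clearance is never granted.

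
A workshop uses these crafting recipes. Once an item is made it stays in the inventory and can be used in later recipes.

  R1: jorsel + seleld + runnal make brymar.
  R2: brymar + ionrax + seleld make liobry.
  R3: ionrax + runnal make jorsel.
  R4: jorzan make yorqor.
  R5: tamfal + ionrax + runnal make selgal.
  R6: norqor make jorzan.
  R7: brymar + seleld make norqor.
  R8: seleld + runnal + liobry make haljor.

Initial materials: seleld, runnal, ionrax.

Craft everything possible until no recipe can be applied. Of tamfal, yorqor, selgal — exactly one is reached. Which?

yorqor

Using R3, ionrax and runnal make jorsel.
jorsel + seleld + runnal → brymar (R1).
Using R7, brymar and seleld make norqor.
Using R6, norqor makes jorzan.
Using R4, jorzan makes yorqor.
No rule produces tamfal, and it is not given. selgal would need tamfal, ionrax, and runnal (R5), but tamfal is never obtained.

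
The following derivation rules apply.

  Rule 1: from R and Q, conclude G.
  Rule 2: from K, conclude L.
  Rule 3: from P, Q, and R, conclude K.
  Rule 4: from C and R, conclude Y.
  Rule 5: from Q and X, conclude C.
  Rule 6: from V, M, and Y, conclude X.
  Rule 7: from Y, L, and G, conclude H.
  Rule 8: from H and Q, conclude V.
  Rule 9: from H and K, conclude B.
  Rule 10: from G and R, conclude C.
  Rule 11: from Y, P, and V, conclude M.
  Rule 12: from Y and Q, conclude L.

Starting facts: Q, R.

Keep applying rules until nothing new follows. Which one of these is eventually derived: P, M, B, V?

V

From R and Q, Rule 1 gives G.
From G and R, Rule 10 gives C.
C and R hold, so Y follows (Rule 4).
From Y and Q, Rule 12 gives L.
From Y, L, and G, Rule 7 gives H.
From H and Q, Rule 8 gives V.
No rule produces P, and it is not given. B would need H and K (Rule 9), but K is never established. M would need Y, P, and V (Rule 11), but P is never established.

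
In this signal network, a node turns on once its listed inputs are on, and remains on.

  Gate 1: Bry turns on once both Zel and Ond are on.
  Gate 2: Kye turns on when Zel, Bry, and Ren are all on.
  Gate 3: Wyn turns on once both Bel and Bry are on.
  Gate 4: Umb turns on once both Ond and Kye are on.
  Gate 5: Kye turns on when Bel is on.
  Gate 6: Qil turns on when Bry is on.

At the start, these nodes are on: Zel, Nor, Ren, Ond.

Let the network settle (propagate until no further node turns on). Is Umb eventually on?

Yes

Gate 1: Zel and Ond on → Bry on.
Gate 2: Zel, Bry, and Ren on → Kye on.
Ond and Kye are on, so Umb turns on (Gate 4).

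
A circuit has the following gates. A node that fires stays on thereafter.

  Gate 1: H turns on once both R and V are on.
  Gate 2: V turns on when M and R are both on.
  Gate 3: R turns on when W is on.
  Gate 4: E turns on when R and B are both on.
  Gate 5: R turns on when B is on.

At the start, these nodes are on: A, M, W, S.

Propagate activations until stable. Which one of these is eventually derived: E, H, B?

H

W is on, so R turns on (Gate 3).
Gate 2: M and R on → V on.
R and V are on, so H turns on (Gate 1).
No rule produces B, and it is not given. E would need R and B (Gate 4), but B never turns on.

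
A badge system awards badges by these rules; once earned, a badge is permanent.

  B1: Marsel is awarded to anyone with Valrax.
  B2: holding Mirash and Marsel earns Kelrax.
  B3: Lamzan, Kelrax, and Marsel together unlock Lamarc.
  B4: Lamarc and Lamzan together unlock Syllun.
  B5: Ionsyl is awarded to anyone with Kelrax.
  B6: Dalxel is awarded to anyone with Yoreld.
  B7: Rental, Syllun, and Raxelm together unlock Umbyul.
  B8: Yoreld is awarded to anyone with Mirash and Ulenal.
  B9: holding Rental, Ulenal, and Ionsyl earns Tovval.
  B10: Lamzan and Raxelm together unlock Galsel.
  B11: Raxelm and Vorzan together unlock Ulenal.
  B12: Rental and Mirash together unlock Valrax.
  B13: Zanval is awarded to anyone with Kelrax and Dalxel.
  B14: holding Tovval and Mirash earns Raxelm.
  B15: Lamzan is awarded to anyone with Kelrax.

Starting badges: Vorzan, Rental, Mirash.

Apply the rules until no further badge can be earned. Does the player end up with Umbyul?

Umbyul would need Rental, Syllun, and Raxelm (B7), but Raxelm is never earned.

No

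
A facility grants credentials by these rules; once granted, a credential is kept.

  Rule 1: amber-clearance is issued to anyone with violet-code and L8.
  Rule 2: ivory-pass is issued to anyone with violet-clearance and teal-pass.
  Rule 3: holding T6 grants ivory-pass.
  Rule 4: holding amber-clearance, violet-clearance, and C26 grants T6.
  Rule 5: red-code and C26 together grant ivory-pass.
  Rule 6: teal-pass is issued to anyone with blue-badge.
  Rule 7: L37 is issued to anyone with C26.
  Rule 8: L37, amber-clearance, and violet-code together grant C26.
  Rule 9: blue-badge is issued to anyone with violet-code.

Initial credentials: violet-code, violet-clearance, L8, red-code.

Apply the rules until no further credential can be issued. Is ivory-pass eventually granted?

Holding violet-code grants blue-badge (Rule 9).
Holding blue-badge grants teal-pass (Rule 6).
Holding violet-clearance and teal-pass grants ivory-pass (Rule 2).

Yes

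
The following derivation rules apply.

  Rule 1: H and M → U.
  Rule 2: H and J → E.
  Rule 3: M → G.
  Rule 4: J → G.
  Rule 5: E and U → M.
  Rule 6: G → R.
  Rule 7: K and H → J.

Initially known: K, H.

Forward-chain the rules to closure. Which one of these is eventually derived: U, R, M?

R

From K and H, Rule 7 gives J.
From J, Rule 4 gives G.
G holds, so R follows (Rule 6).
U would need H and M (Rule 1), but M is never established. M would need E and U (Rule 5), but U is never established.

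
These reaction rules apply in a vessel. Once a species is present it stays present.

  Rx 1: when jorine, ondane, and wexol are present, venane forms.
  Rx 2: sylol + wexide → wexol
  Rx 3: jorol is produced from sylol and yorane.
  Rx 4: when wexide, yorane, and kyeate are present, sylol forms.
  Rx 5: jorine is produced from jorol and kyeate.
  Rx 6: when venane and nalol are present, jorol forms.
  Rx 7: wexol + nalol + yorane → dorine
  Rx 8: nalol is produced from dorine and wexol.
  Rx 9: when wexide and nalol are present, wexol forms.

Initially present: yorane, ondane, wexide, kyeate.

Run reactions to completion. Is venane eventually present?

wexide, yorane, and kyeate present → sylol forms (Rx 4).
sylol and yorane present → jorol forms (Rx 3).
sylol and wexide present → wexol forms (Rx 2).
jorol and kyeate present → jorine forms (Rx 5).
jorine, ondane, and wexol present → venane forms (Rx 1).

Yes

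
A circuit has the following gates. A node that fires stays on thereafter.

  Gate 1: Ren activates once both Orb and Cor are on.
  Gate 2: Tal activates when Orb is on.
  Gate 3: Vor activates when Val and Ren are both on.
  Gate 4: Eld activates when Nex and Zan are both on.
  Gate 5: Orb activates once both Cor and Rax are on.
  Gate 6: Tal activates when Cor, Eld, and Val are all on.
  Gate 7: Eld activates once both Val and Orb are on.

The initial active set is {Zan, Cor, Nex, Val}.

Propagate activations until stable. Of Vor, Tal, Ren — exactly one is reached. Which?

Nex and Zan are on, so Eld activates (Gate 4).
Gate 6: Cor, Eld, and Val on → Tal on.
Ren would need Orb and Cor (Gate 1), but Orb never turns on. Vor would need Val and Ren (Gate 3), but Ren never turns on.

Tal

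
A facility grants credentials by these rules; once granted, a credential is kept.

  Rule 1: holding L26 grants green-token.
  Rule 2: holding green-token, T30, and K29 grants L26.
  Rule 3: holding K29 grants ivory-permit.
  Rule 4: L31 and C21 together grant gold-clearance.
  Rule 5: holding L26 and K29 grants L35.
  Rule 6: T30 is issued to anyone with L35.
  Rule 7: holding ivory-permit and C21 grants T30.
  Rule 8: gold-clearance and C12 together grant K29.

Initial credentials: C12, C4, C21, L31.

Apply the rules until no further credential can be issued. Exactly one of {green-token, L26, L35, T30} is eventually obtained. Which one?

T30

Holding L31 and C21 grants gold-clearance (Rule 4).
Holding gold-clearance and C12 grants K29 (Rule 8).
Holding K29 grants ivory-permit (Rule 3).
Holding ivory-permit and C21 grants T30 (Rule 7).
green-token would need L26 (Rule 1), but L26 is never granted. L35 would need L26 and K29 (Rule 5), but L26 is never granted. L26 would need green-token, T30, and K29 (Rule 2), but green-token is never granted.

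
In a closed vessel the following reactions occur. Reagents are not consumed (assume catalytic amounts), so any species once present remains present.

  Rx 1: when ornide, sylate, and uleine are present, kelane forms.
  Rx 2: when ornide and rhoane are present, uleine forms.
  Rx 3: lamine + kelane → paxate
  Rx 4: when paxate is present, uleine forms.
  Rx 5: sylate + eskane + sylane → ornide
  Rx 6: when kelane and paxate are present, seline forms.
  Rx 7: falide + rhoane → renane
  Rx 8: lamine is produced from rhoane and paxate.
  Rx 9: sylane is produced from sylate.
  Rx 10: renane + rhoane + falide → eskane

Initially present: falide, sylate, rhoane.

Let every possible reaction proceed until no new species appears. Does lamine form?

lamine would need rhoane and paxate (Rx 8), but paxate never forms.

No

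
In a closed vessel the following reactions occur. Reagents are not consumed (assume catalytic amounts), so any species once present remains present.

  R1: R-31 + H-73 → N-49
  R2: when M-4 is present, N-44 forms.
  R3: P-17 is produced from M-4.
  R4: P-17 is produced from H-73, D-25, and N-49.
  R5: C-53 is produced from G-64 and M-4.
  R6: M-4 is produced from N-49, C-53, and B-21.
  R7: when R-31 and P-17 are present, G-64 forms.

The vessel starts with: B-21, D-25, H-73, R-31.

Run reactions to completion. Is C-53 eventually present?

No

C-53 would need G-64 and M-4 (R5), but M-4 never forms.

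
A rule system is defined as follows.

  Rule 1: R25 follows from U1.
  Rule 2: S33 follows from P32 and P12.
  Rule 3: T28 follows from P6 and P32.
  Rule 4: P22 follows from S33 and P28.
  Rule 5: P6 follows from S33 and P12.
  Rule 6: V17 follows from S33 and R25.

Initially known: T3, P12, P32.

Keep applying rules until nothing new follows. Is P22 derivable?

No

P22 would need S33 and P28 (Rule 4), but P28 is never established.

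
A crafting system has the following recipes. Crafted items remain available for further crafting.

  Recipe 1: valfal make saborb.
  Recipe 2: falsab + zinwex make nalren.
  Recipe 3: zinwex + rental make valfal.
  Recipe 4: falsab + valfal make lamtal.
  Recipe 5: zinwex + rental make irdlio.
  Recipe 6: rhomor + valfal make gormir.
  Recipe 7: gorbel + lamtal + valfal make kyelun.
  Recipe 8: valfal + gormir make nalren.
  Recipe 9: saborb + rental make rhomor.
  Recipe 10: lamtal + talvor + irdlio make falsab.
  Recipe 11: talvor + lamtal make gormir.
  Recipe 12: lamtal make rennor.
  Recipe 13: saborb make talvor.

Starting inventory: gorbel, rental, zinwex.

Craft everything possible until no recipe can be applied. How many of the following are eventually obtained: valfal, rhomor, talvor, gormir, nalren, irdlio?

zinwex + rental → irdlio (Recipe 5).
zinwex + rental → valfal (Recipe 3).
valfal → saborb (Recipe 1).
saborb + rental → rhomor (Recipe 9).
saborb → talvor (Recipe 13).
rhomor + valfal → gormir (Recipe 6).
Using Recipe 8, valfal and gormir make nalren.
valfal: reached.
rhomor: reached.
talvor: reached.
gormir: reached.
nalren: reached.
irdlio: reached.
All 6 are reached.

6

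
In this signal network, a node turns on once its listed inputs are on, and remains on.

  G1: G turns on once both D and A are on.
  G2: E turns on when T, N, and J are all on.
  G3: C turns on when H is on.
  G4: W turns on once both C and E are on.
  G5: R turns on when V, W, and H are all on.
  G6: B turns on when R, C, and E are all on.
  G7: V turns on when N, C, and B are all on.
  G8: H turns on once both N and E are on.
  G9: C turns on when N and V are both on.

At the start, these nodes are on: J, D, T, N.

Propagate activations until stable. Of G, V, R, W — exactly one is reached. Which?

T, N, and J are on, so E turns on (G2).
N and E are on, so H turns on (G8).
G3: H on → C on.
G4: C and E on → W on.
G would need D and A (G1), but A never turns on. R would need V, W, and H (G5), but V never turns on. V would need N, C, and B (G7), but B never turns on.

W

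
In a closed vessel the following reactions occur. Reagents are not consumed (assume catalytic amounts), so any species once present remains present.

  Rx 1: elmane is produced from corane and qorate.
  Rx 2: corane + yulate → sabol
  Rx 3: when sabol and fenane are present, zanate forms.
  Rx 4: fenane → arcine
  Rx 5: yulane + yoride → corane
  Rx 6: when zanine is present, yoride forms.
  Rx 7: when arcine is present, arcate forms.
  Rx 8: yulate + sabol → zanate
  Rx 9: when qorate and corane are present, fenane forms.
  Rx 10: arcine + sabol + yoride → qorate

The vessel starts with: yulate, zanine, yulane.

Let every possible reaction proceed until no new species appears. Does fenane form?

fenane would need qorate and corane (Rx 9), but qorate never forms.

No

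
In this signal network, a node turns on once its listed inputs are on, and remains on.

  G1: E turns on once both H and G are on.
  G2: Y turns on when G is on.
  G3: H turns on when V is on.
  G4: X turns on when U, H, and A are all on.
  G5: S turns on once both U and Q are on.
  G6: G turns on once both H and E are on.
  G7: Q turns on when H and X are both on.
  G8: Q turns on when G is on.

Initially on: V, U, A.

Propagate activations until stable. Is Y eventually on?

No

Y would need G (G2), but G never turns on.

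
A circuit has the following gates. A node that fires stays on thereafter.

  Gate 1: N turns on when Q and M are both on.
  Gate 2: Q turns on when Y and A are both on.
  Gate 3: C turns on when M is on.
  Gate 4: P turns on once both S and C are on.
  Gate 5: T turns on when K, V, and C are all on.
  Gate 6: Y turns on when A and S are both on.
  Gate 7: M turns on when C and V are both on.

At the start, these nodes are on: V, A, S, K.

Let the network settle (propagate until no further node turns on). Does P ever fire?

P would need S and C (Gate 4), but C never turns on.

No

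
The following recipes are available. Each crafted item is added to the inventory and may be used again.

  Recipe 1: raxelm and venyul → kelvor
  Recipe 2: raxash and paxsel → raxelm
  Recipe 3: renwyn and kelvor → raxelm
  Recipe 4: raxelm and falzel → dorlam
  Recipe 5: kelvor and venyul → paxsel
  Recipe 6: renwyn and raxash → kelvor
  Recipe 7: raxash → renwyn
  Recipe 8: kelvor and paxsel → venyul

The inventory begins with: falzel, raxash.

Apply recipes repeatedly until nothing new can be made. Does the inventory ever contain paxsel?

paxsel would need kelvor and venyul (Recipe 5), but venyul is never obtained.

No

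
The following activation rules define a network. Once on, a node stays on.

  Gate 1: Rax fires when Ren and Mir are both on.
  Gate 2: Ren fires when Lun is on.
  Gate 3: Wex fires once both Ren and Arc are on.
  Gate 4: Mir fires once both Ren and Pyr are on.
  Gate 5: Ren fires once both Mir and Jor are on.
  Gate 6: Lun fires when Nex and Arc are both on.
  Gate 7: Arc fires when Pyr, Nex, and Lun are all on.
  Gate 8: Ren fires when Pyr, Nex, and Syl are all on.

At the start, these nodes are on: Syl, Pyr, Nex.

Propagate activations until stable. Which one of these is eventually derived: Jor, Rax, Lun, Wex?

Pyr, Nex, and Syl are on, so Ren fires (Gate 8).
Ren and Pyr are on, so Mir fires (Gate 4).
Ren and Mir are on, so Rax fires (Gate 1).
Lun would need Nex and Arc (Gate 6), but Arc never turns on. Wex would need Ren and Arc (Gate 3), but Arc never turns on. No rule produces Jor, and it is not given.

Rax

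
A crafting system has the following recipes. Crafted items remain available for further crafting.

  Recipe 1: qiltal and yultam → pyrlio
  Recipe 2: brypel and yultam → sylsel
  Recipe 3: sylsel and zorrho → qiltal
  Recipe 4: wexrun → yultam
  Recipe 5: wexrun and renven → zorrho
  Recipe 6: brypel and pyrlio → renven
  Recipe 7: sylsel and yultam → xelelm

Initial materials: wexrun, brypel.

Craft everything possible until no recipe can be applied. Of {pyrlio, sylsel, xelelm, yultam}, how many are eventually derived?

Using Recipe 4, wexrun makes yultam.
Using Recipe 2, brypel and yultam make sylsel.
Using Recipe 7, sylsel and yultam make xelelm.
pyrlio would need qiltal and yultam (Recipe 1), but qiltal is never obtained.
sylsel: reached.
xelelm: reached.
yultam: reached.
Reached: sylsel, xelelm, and yultam — 3 of the 4.

3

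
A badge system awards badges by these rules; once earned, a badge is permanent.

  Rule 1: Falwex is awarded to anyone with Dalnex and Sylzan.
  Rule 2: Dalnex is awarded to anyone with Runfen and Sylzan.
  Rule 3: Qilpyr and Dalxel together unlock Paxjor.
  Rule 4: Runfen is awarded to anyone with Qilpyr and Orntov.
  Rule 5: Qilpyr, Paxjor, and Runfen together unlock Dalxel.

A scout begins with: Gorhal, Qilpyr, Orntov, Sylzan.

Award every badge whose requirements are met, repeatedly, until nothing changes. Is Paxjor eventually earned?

Paxjor would need Qilpyr and Dalxel (Rule 3), but Dalxel is never earned.

No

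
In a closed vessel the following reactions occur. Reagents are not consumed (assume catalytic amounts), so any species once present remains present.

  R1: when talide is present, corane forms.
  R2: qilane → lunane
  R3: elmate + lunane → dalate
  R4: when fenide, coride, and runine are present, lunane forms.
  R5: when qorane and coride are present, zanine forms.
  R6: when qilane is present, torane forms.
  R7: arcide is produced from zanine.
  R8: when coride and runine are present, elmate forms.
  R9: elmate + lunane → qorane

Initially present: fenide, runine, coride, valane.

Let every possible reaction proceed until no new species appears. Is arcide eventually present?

coride and runine present → elmate forms (R8).
fenide, coride, and runine present → lunane forms (R4).
elmate and lunane present → qorane forms (R9).
qorane and coride present → zanine forms (R5).
zanine present → arcide forms (R7).

Yes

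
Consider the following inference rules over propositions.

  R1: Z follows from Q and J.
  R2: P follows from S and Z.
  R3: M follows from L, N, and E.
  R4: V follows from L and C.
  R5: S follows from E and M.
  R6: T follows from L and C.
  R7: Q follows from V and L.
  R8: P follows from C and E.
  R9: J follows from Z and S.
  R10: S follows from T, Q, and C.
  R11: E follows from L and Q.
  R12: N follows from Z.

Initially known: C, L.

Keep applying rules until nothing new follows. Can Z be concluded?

No

Z would need Q and J (R1), but J is never established.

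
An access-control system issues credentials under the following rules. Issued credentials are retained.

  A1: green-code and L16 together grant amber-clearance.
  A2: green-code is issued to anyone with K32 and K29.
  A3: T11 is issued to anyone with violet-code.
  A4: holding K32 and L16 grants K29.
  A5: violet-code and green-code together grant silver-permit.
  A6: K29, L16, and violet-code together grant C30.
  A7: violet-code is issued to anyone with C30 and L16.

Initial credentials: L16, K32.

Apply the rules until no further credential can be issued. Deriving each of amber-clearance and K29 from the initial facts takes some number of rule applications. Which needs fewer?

K29: Holding K32 and L16 grants K29 (A4). [1 rule application]
amber-clearance: Holding K32 and L16 grants K29 (A4). Holding K32 and K29 grants green-code (A2). Holding green-code and L16 grants amber-clearance (A1). [3 rule applications]
K29 needs fewer.

K29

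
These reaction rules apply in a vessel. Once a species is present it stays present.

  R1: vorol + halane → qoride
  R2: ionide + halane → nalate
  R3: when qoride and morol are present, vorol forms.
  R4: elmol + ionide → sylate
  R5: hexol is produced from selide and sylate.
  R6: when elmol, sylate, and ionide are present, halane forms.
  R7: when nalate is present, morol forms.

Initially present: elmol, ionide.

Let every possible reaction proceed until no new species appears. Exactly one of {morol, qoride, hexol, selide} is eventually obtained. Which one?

elmol and ionide present → sylate forms (R4).
elmol, sylate, and ionide present → halane forms (R6).
ionide and halane present → nalate forms (R2).
nalate present → morol forms (R7).
No rule produces selide, and it is not given. hexol would need selide and sylate (R5), but selide never forms. qoride would need vorol and halane (R1), but vorol never forms.

morol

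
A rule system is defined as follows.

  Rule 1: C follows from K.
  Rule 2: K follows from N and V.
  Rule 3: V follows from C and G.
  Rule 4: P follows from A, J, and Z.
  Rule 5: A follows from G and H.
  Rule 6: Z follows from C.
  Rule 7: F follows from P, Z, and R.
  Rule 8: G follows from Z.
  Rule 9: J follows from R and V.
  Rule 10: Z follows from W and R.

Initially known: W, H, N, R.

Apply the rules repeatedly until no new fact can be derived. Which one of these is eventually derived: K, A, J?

A

W and R hold, so Z follows (Rule 10).
Z holds, so G follows (Rule 8).
From G and H, Rule 5 gives A.
J would need R and V (Rule 9), but V is never established. K would need N and V (Rule 2), but V is never established.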